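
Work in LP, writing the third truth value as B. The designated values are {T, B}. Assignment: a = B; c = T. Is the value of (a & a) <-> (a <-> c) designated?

Yes

a & a = B & B = B
a <-> c = B <-> T = B
(a & a) <-> (a <-> c) = B <-> B = B
B ∈ {T, B}.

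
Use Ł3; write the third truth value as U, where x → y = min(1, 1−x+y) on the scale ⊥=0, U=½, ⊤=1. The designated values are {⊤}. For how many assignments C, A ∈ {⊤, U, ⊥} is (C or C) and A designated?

Designated under: (C=⊤, A=⊤).

1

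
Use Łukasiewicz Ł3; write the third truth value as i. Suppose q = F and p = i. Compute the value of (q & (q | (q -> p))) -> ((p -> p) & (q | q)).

q -> p = F -> i = T  [min(1, 1−0+½)]
q | (q -> p) = F | T = T
q & (q | (q -> p)) = F & T = F
p -> p = i -> i = T
q | q = F | F = F
(p -> p) & (q | q) = T & F = F
(q & (q | (q -> p))) -> ((p -> p) & (q | q)) = F -> F = T

T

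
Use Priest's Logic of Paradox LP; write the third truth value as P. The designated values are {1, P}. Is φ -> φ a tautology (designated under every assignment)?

Every assignment of φ over {1, P, 0} gives a value in {1, P}.
In particular, with φ=P: φ -> φ = P.

Yes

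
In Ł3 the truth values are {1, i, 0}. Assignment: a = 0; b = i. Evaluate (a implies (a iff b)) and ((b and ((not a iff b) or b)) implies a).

i

a iff b = 0 iff i = i  [1 − |0−½|]
a implies (a iff b) = 0 implies i = 1
not a = not 0 = 1
not a iff b = 1 iff i = i
(not a iff b) or b = i or i = i
b and ((not a iff b) or b) = i and i = i
(b and ((not a iff b) or b)) implies a = i implies 0 = i
(a implies (a iff b)) and ((b and ((not a iff b) or b)) implies a) = 1 and i = i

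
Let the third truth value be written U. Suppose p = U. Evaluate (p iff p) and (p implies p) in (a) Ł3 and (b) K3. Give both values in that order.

In Ł3: p iff p = U iff U = 1  [1 − |½−½|]
p implies p = U implies U = 1
(p iff p) and (p implies p) = 1 and 1 = 1
In K3: p iff p = U iff U = U
p implies p = U implies U = U  [not U or U]
(p iff p) and (p implies p) = U and U = U
They differ because Ł3 and K3 treat U differently under implication.

1; U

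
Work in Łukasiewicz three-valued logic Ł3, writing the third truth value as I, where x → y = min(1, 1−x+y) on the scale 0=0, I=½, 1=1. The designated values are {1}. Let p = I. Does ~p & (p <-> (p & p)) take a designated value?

~p = ~I = I
p & p = I & I = I
p <-> (p & p) = I <-> I = 1
~p & (p <-> (p & p)) = I & 1 = I
I ∉ {1}.

No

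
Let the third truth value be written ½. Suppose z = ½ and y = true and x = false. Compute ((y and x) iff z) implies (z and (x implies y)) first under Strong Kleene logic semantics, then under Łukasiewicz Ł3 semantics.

In Strong Kleene logic: y and x = true and false = false
(y and x) iff z = false iff ½ = ½
x implies y = false implies true = true
z and (x implies y) = ½ and true = ½
((y and x) iff z) implies (z and (x implies y)) = ½ implies ½ = ½  [not ½ or ½]
In Łukasiewicz Ł3: y and x = true and false = false
(y and x) iff z = false iff ½ = ½  [1 − |0−½|]
x implies y = false implies true = true
z and (x implies y) = ½ and true = ½
((y and x) iff z) implies (z and (x implies y)) = ½ implies ½ = true
They differ because Strong Kleene logic and Łukasiewicz Ł3 treat ½ differently under implication.

½; true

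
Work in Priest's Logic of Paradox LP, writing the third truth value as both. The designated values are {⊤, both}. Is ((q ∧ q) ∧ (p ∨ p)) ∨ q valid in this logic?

Countermodel: q=⊥, p=⊤ gives ⊥, which is not designated.

No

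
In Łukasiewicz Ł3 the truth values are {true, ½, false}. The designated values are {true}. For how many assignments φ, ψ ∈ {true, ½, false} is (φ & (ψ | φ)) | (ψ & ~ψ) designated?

Designated under: (φ=true, ψ=true); (φ=true, ψ=½); (φ=true, ψ=false).

3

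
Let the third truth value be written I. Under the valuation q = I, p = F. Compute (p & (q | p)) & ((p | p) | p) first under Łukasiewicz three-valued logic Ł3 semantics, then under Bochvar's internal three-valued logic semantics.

In Łukasiewicz three-valued logic Ł3: q | p = I | F = I
p & (q | p) = F & I = F
p | p = F | F = F
(p | p) | p = F | F = F
(p & (q | p)) & ((p | p) | p) = F & F = F
In Bochvar's internal three-valued logic: q | p = I | F = I
p & (q | p) = F & I = I
p | p = F | F = F
(p | p) | p = F | F = F
(p & (q | p)) & ((p | p) | p) = I & F = I
They differ because Łukasiewicz three-valued logic Ł3 and Bochvar's internal three-valued logic treat I differently under the binary connectives.

F; I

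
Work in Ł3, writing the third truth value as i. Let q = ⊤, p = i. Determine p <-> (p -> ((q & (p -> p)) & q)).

i

p -> p = i -> i = ⊤  [min(1, 1−½+½)]
q & (p -> p) = ⊤ & ⊤ = ⊤
(q & (p -> p)) & q = ⊤ & ⊤ = ⊤
p -> ((q & (p -> p)) & q) = i -> ⊤ = ⊤
p <-> (p -> ((q & (p -> p)) & q)) = i <-> ⊤ = i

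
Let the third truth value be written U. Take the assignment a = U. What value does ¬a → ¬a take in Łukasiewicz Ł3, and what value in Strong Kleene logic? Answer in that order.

In Łukasiewicz Ł3: ¬a = ¬U = U
¬a = ¬U = U
¬a → ¬a = U → U = 1  [min(1, 1−½+½)]
In Strong Kleene logic: ¬a = ¬U = U
¬a = ¬U = U
¬a → ¬a = U → U = U
They differ because Łukasiewicz Ł3 and Strong Kleene logic treat U differently under implication.

1; U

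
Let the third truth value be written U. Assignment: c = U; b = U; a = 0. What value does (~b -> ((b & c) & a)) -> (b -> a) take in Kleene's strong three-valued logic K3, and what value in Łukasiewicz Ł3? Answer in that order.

U; 1

In Kleene's strong three-valued logic K3: ~b = ~U = U
b & c = U & U = U
(b & c) & a = U & 0 = 0
~b -> ((b & c) & a) = U -> 0 = U  [~U | 0]
b -> a = U -> 0 = U
(~b -> ((b & c) & a)) -> (b -> a) = U -> U = U
In Łukasiewicz Ł3: ~b = ~U = U
b & c = U & U = U
(b & c) & a = U & 0 = 0
~b -> ((b & c) & a) = U -> 0 = U  [min(1, 1−½+0)]
b -> a = U -> 0 = U
(~b -> ((b & c) & a)) -> (b -> a) = U -> U = 1
They differ because Kleene's strong three-valued logic K3 and Łukasiewicz Ł3 treat U differently under implication.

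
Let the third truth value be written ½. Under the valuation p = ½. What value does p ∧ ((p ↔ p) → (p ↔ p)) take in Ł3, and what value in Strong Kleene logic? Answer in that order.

In Ł3: p ↔ p = ½ ↔ ½ = True
p ↔ p = ½ ↔ ½ = True
(p ↔ p) → (p ↔ p) = True → True = True
p ∧ ((p ↔ p) → (p ↔ p)) = ½ ∧ True = ½
In Strong Kleene logic: p ↔ p = ½ ↔ ½ = ½
p ↔ p = ½ ↔ ½ = ½
(p ↔ p) → (p ↔ p) = ½ → ½ = ½  [¬½ ∨ ½]
p ∧ ((p ↔ p) → (p ↔ p)) = ½ ∧ ½ = ½

½; ½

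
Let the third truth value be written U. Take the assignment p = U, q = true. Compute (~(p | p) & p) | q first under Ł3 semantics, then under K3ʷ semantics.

true; U

In Ł3: p | p = U | U = U
~(p | p) = ~U = U
~(p | p) & p = U & U = U
(~(p | p) & p) | q = U | true = true
In K3ʷ: p | p = U | U = U
~(p | p) = ~U = U
~(p | p) & p = U & U = U
(~(p | p) & p) | q = U | true = U
They differ because Ł3 and K3ʷ treat U differently under the binary connectives.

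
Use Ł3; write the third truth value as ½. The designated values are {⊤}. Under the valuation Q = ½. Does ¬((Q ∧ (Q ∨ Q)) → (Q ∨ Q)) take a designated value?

No

Q ∨ Q = ½ ∨ ½ = ½
Q ∧ (Q ∨ Q) = ½ ∧ ½ = ½
Q ∨ Q = ½ ∨ ½ = ½
(Q ∧ (Q ∨ Q)) → (Q ∨ Q) = ½ → ½ = ⊤  [min(1, 1−½+½)]
¬((Q ∧ (Q ∨ Q)) → (Q ∨ Q)) = ¬⊤ = ⊥
⊥ ∉ {⊤}.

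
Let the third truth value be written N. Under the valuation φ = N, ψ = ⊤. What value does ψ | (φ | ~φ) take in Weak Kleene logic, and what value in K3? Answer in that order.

N; ⊤

In Weak Kleene logic: ~φ = ~N = N
φ | ~φ = N | N = N
ψ | (φ | ~φ) = ⊤ | N = N
In K3: ~φ = ~N = N
φ | ~φ = N | N = N
ψ | (φ | ~φ) = ⊤ | N = ⊤
They differ because Weak Kleene logic and K3 treat N differently under the binary connectives.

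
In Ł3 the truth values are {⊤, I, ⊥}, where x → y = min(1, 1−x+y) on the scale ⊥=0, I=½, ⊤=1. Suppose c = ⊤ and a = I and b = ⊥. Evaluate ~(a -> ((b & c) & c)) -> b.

b & c = ⊥ & ⊤ = ⊥
(b & c) & c = ⊥ & ⊤ = ⊥
a -> ((b & c) & c) = I -> ⊥ = I  [min(1, 1−½+0)]
~(a -> ((b & c) & c)) = ~I = I
~(a -> ((b & c) & c)) -> b = I -> ⊥ = I

I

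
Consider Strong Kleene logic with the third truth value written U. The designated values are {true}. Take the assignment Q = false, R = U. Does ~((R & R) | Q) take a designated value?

No

R & R = U & U = U
(R & R) | Q = U | false = U
~((R & R) | Q) = ~U = U
U ∉ {true}.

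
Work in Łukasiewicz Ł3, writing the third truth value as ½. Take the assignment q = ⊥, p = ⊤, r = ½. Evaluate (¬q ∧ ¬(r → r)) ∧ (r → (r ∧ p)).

¬q = ¬⊥ = ⊤
r → r = ½ → ½ = ⊤  [min(1, 1−½+½)]
¬(r → r) = ¬⊤ = ⊥
¬q ∧ ¬(r → r) = ⊤ ∧ ⊥ = ⊥
r ∧ p = ½ ∧ ⊤ = ½
r → (r ∧ p) = ½ → ½ = ⊤
(¬q ∧ ¬(r → r)) ∧ (r → (r ∧ p)) = ⊥ ∧ ⊤ = ⊥

⊥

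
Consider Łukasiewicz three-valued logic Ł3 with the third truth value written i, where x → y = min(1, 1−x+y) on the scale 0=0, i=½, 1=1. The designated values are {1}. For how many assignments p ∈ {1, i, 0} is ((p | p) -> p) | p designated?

p=1: 1 ✓
p=i: 1 ✓
p=0: 1 ✓

3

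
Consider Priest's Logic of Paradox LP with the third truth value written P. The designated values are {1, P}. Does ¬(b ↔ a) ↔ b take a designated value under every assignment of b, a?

Countermodel: b=1, a=1 gives 0, which is not designated.

No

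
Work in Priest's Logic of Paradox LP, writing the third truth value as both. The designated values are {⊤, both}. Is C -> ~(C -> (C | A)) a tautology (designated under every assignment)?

Countermodel: C=⊤, A=⊤ gives ⊥, which is not designated.

No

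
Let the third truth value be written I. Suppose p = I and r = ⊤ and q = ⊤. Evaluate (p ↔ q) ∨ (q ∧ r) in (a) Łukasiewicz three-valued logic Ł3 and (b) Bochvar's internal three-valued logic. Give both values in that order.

⊤; I

In Łukasiewicz three-valued logic Ł3: p ↔ q = I ↔ ⊤ = I  [1 − |½−1|]
q ∧ r = ⊤ ∧ ⊤ = ⊤
(p ↔ q) ∨ (q ∧ r) = I ∨ ⊤ = ⊤
In Bochvar's internal three-valued logic: p ↔ q = I ↔ ⊤ = I
q ∧ r = ⊤ ∧ ⊤ = ⊤
(p ↔ q) ∨ (q ∧ r) = I ∨ ⊤ = I
They differ because Łukasiewicz three-valued logic Ł3 and Bochvar's internal three-valued logic treat I differently under the binary connectives.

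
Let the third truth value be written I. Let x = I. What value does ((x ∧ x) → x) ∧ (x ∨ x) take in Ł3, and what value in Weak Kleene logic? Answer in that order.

In Ł3: x ∧ x = I ∧ I = I
(x ∧ x) → x = I → I = True  [min(1, 1−½+½)]
x ∨ x = I ∨ I = I
((x ∧ x) → x) ∧ (x ∨ x) = True ∧ I = I
In Weak Kleene logic: x ∧ x = I ∧ I = I
(x ∧ x) → x = I → I = I
x ∨ x = I ∨ I = I
((x ∧ x) → x) ∧ (x ∨ x) = I ∧ I = I

I; I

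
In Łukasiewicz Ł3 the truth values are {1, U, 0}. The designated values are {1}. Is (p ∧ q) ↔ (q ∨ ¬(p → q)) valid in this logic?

Countermodel: p=1, q=0 gives 0, which is not designated.

No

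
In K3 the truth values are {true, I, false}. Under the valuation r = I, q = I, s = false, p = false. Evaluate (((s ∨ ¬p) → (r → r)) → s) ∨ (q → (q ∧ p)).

I

¬p = ¬false = true
s ∨ ¬p = false ∨ true = true
r → r = I → I = I  [¬I ∨ I]
(s ∨ ¬p) → (r → r) = true → I = I
((s ∨ ¬p) → (r → r)) → s = I → false = I
q ∧ p = I ∧ false = false
q → (q ∧ p) = I → false = I
(((s ∨ ¬p) → (r → r)) → s) ∨ (q → (q ∧ p)) = I ∨ I = I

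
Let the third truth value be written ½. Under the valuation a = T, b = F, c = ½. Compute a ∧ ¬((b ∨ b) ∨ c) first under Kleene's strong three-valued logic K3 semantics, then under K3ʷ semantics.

½; ½

In Kleene's strong three-valued logic K3: b ∨ b = F ∨ F = F
(b ∨ b) ∨ c = F ∨ ½ = ½
¬((b ∨ b) ∨ c) = ¬½ = ½
a ∧ ¬((b ∨ b) ∨ c) = T ∧ ½ = ½
In K3ʷ: b ∨ b = F ∨ F = F
(b ∨ b) ∨ c = F ∨ ½ = ½
¬((b ∨ b) ∨ c) = ¬½ = ½
a ∧ ¬((b ∨ b) ∨ c) = T ∧ ½ = ½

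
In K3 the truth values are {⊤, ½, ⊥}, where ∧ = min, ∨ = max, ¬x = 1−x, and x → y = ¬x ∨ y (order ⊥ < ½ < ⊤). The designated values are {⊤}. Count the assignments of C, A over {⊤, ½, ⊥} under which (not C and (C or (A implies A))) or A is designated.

4

Designated under: (C=⊤, A=⊤); (C=½, A=⊤); (C=⊥, A=⊤); (C=⊥, A=⊥).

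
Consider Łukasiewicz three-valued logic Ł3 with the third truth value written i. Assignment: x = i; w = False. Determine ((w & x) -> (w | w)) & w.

False

w & x = False & i = False
w | w = False | False = False
(w & x) -> (w | w) = False -> False = True
((w & x) -> (w | w)) & w = True & False = False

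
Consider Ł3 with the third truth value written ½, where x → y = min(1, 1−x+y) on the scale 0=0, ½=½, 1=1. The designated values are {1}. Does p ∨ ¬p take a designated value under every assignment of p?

No

Countermodel: p=½ gives ½, which is not designated.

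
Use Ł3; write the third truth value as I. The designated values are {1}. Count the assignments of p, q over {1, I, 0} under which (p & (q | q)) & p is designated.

1

Designated under: (p=1, q=1).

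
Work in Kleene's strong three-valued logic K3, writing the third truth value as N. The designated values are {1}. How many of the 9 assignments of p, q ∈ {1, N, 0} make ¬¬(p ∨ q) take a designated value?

Of the 9 assignments, 5 give a value in {1}.

5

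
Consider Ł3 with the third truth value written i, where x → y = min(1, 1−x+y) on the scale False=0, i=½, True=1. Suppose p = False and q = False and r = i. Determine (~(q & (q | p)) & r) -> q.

q | p = False | False = False
q & (q | p) = False & False = False
~(q & (q | p)) = ~False = True
~(q & (q | p)) & r = True & i = i
(~(q & (q | p)) & r) -> q = i -> False = i  [min(1, 1−½+0)]

i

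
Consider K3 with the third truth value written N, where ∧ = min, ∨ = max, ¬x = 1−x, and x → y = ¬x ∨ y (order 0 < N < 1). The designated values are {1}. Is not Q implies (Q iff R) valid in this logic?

No

Countermodel: Q=N, R=1 gives N, which is not designated.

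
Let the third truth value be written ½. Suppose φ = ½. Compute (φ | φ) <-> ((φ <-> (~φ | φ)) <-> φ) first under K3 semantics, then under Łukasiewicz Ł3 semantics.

In K3: φ | φ = ½ | ½ = ½
~φ = ~½ = ½
~φ | φ = ½ | ½ = ½
φ <-> (~φ | φ) = ½ <-> ½ = ½
(φ <-> (~φ | φ)) <-> φ = ½ <-> ½ = ½
(φ | φ) <-> ((φ <-> (~φ | φ)) <-> φ) = ½ <-> ½ = ½
In Łukasiewicz Ł3: φ | φ = ½ | ½ = ½
~φ = ~½ = ½
~φ | φ = ½ | ½ = ½
φ <-> (~φ | φ) = ½ <-> ½ = T  [1 − |½−½|]
(φ <-> (~φ | φ)) <-> φ = T <-> ½ = ½
(φ | φ) <-> ((φ <-> (~φ | φ)) <-> φ) = ½ <-> ½ = T
They differ because K3 and Łukasiewicz Ł3 treat ½ differently under implication.

½; T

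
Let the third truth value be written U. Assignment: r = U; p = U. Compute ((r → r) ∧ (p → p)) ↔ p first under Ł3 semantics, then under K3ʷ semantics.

U; U

In Ł3: r → r = U → U = 1  [min(1, 1−½+½)]
p → p = U → U = 1
(r → r) ∧ (p → p) = 1 ∧ 1 = 1
((r → r) ∧ (p → p)) ↔ p = 1 ↔ U = U
In K3ʷ: r → r = U → U = U  [any arg is the third value ⇒ result is the third value]
p → p = U → U = U
(r → r) ∧ (p → p) = U ∧ U = U
((r → r) ∧ (p → p)) ↔ p = U ↔ U = U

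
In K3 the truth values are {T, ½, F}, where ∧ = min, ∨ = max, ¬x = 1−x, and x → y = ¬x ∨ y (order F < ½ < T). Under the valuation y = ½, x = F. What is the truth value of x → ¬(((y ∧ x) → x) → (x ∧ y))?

y ∧ x = ½ ∧ F = F
(y ∧ x) → x = F → F = T
x ∧ y = F ∧ ½ = F
((y ∧ x) → x) → (x ∧ y) = T → F = F
¬(((y ∧ x) → x) → (x ∧ y)) = ¬F = T
x → ¬(((y ∧ x) → x) → (x ∧ y)) = F → T = T

T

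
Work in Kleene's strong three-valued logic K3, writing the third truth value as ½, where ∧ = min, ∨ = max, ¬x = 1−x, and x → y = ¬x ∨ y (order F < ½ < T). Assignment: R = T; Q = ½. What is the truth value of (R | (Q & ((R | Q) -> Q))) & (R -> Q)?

R | Q = T | ½ = T
(R | Q) -> Q = T -> ½ = ½  [~T | ½]
Q & ((R | Q) -> Q) = ½ & ½ = ½
R | (Q & ((R | Q) -> Q)) = T | ½ = T
R -> Q = T -> ½ = ½
(R | (Q & ((R | Q) -> Q))) & (R -> Q) = T & ½ = ½

½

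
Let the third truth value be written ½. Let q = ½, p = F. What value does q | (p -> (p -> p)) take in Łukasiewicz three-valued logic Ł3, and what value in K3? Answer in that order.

In Łukasiewicz three-valued logic Ł3: p -> p = F -> F = T
p -> (p -> p) = F -> T = T
q | (p -> (p -> p)) = ½ | T = T
In K3: p -> p = F -> F = T
p -> (p -> p) = F -> T = T
q | (p -> (p -> p)) = ½ | T = T

T; T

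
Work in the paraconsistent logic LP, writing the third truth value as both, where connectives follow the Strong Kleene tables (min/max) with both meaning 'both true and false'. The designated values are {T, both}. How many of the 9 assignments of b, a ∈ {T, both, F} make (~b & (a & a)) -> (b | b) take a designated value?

Of the 9 assignments, 8 give a value in {T, both}.

8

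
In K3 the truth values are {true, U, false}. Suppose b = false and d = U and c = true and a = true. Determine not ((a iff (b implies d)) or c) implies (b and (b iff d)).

b implies d = false implies U = true  [not false or U]
a iff (b implies d) = true iff true = true
(a iff (b implies d)) or c = true or true = true
not ((a iff (b implies d)) or c) = not true = false
b iff d = false iff U = U
b and (b iff d) = false and U = false
not ((a iff (b implies d)) or c) implies (b and (b iff d)) = false implies false = true

true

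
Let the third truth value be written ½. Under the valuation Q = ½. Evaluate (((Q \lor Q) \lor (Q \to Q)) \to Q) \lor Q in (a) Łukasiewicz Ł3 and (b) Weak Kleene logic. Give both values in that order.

In Łukasiewicz Ł3: Q \lor Q = ½ \lor ½ = ½
Q \to Q = ½ \to ½ = 1
(Q \lor Q) \lor (Q \to Q) = ½ \lor 1 = 1
((Q \lor Q) \lor (Q \to Q)) \to Q = 1 \to ½ = ½
(((Q \lor Q) \lor (Q \to Q)) \to Q) \lor Q = ½ \lor ½ = ½
In Weak Kleene logic: Q \lor Q = ½ \lor ½ = ½
Q \to Q = ½ \to ½ = ½
(Q \lor Q) \lor (Q \to Q) = ½ \lor ½ = ½
((Q \lor Q) \lor (Q \to Q)) \to Q = ½ \to ½ = ½
(((Q \lor Q) \lor (Q \to Q)) \to Q) \lor Q = ½ \lor ½ = ½

½; ½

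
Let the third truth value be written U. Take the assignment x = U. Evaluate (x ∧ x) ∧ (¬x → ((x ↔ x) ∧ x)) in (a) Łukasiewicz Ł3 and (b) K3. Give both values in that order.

U; U

In Łukasiewicz Ł3: x ∧ x = U ∧ U = U
¬x = ¬U = U
x ↔ x = U ↔ U = 1  [1 − |½−½|]
(x ↔ x) ∧ x = 1 ∧ U = U
¬x → ((x ↔ x) ∧ x) = U → U = 1
(x ∧ x) ∧ (¬x → ((x ↔ x) ∧ x)) = U ∧ 1 = U
In K3: x ∧ x = U ∧ U = U
¬x = ¬U = U
x ↔ x = U ↔ U = U
(x ↔ x) ∧ x = U ∧ U = U
¬x → ((x ↔ x) ∧ x) = U → U = U  [¬U ∨ U]
(x ∧ x) ∧ (¬x → ((x ↔ x) ∧ x)) = U ∧ U = U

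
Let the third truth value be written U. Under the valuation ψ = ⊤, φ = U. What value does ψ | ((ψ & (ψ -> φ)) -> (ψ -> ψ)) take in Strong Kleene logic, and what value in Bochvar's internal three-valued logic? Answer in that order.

In Strong Kleene logic: ψ -> φ = ⊤ -> U = U  [~⊤ | U]
ψ & (ψ -> φ) = ⊤ & U = U
ψ -> ψ = ⊤ -> ⊤ = ⊤
(ψ & (ψ -> φ)) -> (ψ -> ψ) = U -> ⊤ = ⊤
ψ | ((ψ & (ψ -> φ)) -> (ψ -> ψ)) = ⊤ | ⊤ = ⊤
In Bochvar's internal three-valued logic: ψ -> φ = ⊤ -> U = U  [any arg is the third value ⇒ result is the third value]
ψ & (ψ -> φ) = ⊤ & U = U
ψ -> ψ = ⊤ -> ⊤ = ⊤
(ψ & (ψ -> φ)) -> (ψ -> ψ) = U -> ⊤ = U
ψ | ((ψ & (ψ -> φ)) -> (ψ -> ψ)) = ⊤ | U = U
They differ because Strong Kleene logic and Bochvar's internal three-valued logic treat U differently under the binary connectives.

⊤; U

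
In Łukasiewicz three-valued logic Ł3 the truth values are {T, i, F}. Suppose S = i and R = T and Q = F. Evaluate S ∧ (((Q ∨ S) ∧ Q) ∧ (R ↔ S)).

Q ∨ S = F ∨ i = i
(Q ∨ S) ∧ Q = i ∧ F = F
R ↔ S = T ↔ i = i
((Q ∨ S) ∧ Q) ∧ (R ↔ S) = F ∧ i = F
S ∧ (((Q ∨ S) ∧ Q) ∧ (R ↔ S)) = i ∧ F = F

F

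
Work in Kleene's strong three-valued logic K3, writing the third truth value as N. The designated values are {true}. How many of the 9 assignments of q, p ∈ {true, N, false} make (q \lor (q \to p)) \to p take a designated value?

3

Designated under: (q=true, p=true); (q=N, p=true); (q=false, p=true).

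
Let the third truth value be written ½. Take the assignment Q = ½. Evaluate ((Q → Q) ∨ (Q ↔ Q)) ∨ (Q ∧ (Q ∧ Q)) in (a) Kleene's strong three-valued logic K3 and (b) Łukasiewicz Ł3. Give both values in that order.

½; ⊤

In Kleene's strong three-valued logic K3: Q → Q = ½ → ½ = ½
Q ↔ Q = ½ ↔ ½ = ½
(Q → Q) ∨ (Q ↔ Q) = ½ ∨ ½ = ½
Q ∧ Q = ½ ∧ ½ = ½
Q ∧ (Q ∧ Q) = ½ ∧ ½ = ½
((Q → Q) ∨ (Q ↔ Q)) ∨ (Q ∧ (Q ∧ Q)) = ½ ∨ ½ = ½
In Łukasiewicz Ł3: Q → Q = ½ → ½ = ⊤  [min(1, 1−½+½)]
Q ↔ Q = ½ ↔ ½ = ⊤
(Q → Q) ∨ (Q ↔ Q) = ⊤ ∨ ⊤ = ⊤
Q ∧ Q = ½ ∧ ½ = ½
Q ∧ (Q ∧ Q) = ½ ∧ ½ = ½
((Q → Q) ∨ (Q ↔ Q)) ∨ (Q ∧ (Q ∧ Q)) = ⊤ ∨ ½ = ⊤
They differ because Kleene's strong three-valued logic K3 and Łukasiewicz Ł3 treat ½ differently under implication.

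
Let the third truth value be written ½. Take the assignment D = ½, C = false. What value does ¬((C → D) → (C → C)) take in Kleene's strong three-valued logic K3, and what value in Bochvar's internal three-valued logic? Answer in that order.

false; ½

In Kleene's strong three-valued logic K3: C → D = false → ½ = true  [¬false ∨ ½]
C → C = false → false = true
(C → D) → (C → C) = true → true = true
¬((C → D) → (C → C)) = ¬true = false
In Bochvar's internal three-valued logic: C → D = false → ½ = ½
C → C = false → false = true
(C → D) → (C → C) = ½ → true = ½
¬((C → D) → (C → C)) = ¬½ = ½
They differ because Kleene's strong three-valued logic K3 and Bochvar's internal three-valued logic treat ½ differently under the binary connectives.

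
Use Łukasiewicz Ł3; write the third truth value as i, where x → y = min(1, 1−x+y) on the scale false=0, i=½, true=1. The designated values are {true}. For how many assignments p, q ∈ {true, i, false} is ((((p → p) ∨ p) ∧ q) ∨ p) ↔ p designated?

6

Of the 9 assignments, 6 give a value in {true}.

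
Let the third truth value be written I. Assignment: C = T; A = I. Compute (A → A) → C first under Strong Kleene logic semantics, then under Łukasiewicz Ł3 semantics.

T; T

In Strong Kleene logic: A → A = I → I = I
(A → A) → C = I → T = T
In Łukasiewicz Ł3: A → A = I → I = T  [min(1, 1−½+½)]
(A → A) → C = T → T = T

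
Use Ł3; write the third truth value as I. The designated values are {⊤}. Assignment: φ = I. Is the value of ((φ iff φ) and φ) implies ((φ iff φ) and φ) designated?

φ iff φ = I iff I = ⊤
(φ iff φ) and φ = ⊤ and I = I
φ iff φ = I iff I = ⊤
(φ iff φ) and φ = ⊤ and I = I
((φ iff φ) and φ) implies ((φ iff φ) and φ) = I implies I = ⊤
⊤ ∈ {⊤}.

Yes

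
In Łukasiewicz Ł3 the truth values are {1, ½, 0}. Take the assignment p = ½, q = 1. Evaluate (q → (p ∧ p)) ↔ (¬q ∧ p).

p ∧ p = ½ ∧ ½ = ½
q → (p ∧ p) = 1 → ½ = ½
¬q = ¬1 = 0
¬q ∧ p = 0 ∧ ½ = 0
(q → (p ∧ p)) ↔ (¬q ∧ p) = ½ ↔ 0 = ½

½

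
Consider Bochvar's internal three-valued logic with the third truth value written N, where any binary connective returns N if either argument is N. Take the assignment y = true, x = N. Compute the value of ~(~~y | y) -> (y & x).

~y = ~true = false
~~y = ~false = true
~~y | y = true | true = true
~(~~y | y) = ~true = false
y & x = true & N = N
~(~~y | y) -> (y & x) = false -> N = N  [any arg is the third value ⇒ result is the third value]

N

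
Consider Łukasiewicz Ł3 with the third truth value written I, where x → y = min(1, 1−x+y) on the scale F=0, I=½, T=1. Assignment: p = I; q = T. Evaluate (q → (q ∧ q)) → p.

I

q ∧ q = T ∧ T = T
q → (q ∧ q) = T → T = T
(q → (q ∧ q)) → p = T → I = I  [min(1, 1−1+½)]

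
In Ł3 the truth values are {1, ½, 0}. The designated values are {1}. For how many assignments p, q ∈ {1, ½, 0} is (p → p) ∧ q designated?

Designated under: (p=1, q=1); (p=½, q=1); (p=0, q=1).

3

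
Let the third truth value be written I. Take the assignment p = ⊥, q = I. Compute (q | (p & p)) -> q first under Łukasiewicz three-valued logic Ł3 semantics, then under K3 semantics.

In Łukasiewicz three-valued logic Ł3: p & p = ⊥ & ⊥ = ⊥
q | (p & p) = I | ⊥ = I
(q | (p & p)) -> q = I -> I = ⊤  [min(1, 1−½+½)]
In K3: p & p = ⊥ & ⊥ = ⊥
q | (p & p) = I | ⊥ = I
(q | (p & p)) -> q = I -> I = I
They differ because Łukasiewicz three-valued logic Ł3 and K3 treat I differently under implication.

⊤; I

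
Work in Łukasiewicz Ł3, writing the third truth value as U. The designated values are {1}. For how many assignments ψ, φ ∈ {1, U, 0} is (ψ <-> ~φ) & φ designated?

Designated under: (ψ=0, φ=1).

1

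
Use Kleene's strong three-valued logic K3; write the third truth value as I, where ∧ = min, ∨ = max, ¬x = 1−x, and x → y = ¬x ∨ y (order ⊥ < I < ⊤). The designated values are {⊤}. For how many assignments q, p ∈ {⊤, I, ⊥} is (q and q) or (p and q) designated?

3

Designated under: (q=⊤, p=⊤); (q=⊤, p=I); (q=⊤, p=⊥).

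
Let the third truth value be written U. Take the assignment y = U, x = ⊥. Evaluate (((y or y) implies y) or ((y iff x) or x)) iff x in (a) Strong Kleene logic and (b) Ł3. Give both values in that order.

In Strong Kleene logic: y or y = U or U = U
(y or y) implies y = U implies U = U  [not U or U]
y iff x = U iff ⊥ = U
(y iff x) or x = U or ⊥ = U
((y or y) implies y) or ((y iff x) or x) = U or U = U
(((y or y) implies y) or ((y iff x) or x)) iff x = U iff ⊥ = U
In Ł3: y or y = U or U = U
(y or y) implies y = U implies U = ⊤  [min(1, 1−½+½)]
y iff x = U iff ⊥ = U
(y iff x) or x = U or ⊥ = U
((y or y) implies y) or ((y iff x) or x) = ⊤ or U = ⊤
(((y or y) implies y) or ((y iff x) or x)) iff x = ⊤ iff ⊥ = ⊥
They differ because Strong Kleene logic and Ł3 treat U differently under implication.

U; ⊥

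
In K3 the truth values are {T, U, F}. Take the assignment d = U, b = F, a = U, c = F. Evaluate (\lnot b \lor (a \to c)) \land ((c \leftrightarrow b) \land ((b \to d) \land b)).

\lnot b = \lnot F = T
a \to c = U \to F = U
\lnot b \lor (a \to c) = T \lor U = T
c \leftrightarrow b = F \leftrightarrow F = T
b \to d = F \to U = T
(b \to d) \land b = T \land F = F
(c \leftrightarrow b) \land ((b \to d) \land b) = T \land F = F
(\lnot b \lor (a \to c)) \land ((c \leftrightarrow b) \land ((b \to d) \land b)) = T \land F = F

F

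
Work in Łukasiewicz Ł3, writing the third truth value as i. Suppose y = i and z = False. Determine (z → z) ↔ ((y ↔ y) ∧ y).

i

z → z = False → False = True
y ↔ y = i ↔ i = True  [1 − |½−½|]
(y ↔ y) ∧ y = True ∧ i = i
(z → z) ↔ ((y ↔ y) ∧ y) = True ↔ i = i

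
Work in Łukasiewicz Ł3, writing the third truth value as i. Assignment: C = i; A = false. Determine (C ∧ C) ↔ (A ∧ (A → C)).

C ∧ C = i ∧ i = i
A → C = false → i = true
A ∧ (A → C) = false ∧ true = false
(C ∧ C) ↔ (A ∧ (A → C)) = i ↔ false = i

i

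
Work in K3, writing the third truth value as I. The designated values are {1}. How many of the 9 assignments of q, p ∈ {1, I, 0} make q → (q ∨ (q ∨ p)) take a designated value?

7

Of the 9 assignments, 7 give a value in {1}.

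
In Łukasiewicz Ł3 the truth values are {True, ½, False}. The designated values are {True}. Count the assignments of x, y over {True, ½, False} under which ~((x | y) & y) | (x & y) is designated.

Designated under: (x=True, y=True); (x=True, y=False); (x=½, y=False); (x=False, y=False).

4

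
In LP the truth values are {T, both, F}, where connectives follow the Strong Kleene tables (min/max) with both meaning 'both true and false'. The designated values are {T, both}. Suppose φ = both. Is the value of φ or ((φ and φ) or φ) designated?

Yes

φ and φ = both and both = both
(φ and φ) or φ = both or both = both
φ or ((φ and φ) or φ) = both or both = both
both ∈ {T, both}.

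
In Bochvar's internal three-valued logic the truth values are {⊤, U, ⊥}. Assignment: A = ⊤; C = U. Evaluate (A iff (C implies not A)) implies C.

U

not A = not ⊤ = ⊥
C implies not A = U implies ⊥ = U  [any arg is the third value ⇒ result is the third value]
A iff (C implies not A) = ⊤ iff U = U
(A iff (C implies not A)) implies C = U implies U = U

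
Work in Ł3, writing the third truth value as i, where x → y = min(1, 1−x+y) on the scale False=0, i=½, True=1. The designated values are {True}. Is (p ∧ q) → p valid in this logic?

Yes

Every assignment of p, q over {True, i, False} gives a value in {True}.
In particular, with p=i, q=i: (p ∧ q) → p = True.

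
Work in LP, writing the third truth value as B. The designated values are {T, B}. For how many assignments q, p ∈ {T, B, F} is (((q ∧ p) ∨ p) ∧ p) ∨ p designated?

Of the 9 assignments, 6 give a value in {T, B}.

6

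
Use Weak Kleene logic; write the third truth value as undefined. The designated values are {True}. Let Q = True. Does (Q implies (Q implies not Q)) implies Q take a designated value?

not Q = not True = False
Q implies not Q = True implies False = False
Q implies (Q implies not Q) = True implies False = False
(Q implies (Q implies not Q)) implies Q = False implies True = True
True ∈ {True}.

Yes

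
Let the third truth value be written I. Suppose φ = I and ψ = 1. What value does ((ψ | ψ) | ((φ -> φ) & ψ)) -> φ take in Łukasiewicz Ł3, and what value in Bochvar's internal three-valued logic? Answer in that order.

I; I

In Łukasiewicz Ł3: ψ | ψ = 1 | 1 = 1
φ -> φ = I -> I = 1  [min(1, 1−½+½)]
(φ -> φ) & ψ = 1 & 1 = 1
(ψ | ψ) | ((φ -> φ) & ψ) = 1 | 1 = 1
((ψ | ψ) | ((φ -> φ) & ψ)) -> φ = 1 -> I = I
In Bochvar's internal three-valued logic: ψ | ψ = 1 | 1 = 1
φ -> φ = I -> I = I
(φ -> φ) & ψ = I & 1 = I
(ψ | ψ) | ((φ -> φ) & ψ) = 1 | I = I
((ψ | ψ) | ((φ -> φ) & ψ)) -> φ = I -> I = I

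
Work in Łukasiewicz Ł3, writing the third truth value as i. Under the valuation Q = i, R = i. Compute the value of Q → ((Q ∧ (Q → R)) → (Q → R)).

Q → R = i → i = ⊤
Q ∧ (Q → R) = i ∧ ⊤ = i
Q → R = i → i = ⊤
(Q ∧ (Q → R)) → (Q → R) = i → ⊤ = ⊤
Q → ((Q ∧ (Q → R)) → (Q → R)) = i → ⊤ = ⊤

⊤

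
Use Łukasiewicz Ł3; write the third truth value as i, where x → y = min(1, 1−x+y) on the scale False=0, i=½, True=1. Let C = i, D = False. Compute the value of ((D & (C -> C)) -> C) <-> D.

False

C -> C = i -> i = True  [min(1, 1−½+½)]
D & (C -> C) = False & True = False
(D & (C -> C)) -> C = False -> i = True
((D & (C -> C)) -> C) <-> D = True <-> False = False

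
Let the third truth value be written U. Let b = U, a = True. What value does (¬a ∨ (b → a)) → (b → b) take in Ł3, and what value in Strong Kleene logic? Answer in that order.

In Ł3: ¬a = ¬True = False
b → a = U → True = True  [min(1, 1−½+1)]
¬a ∨ (b → a) = False ∨ True = True
b → b = U → U = True
(¬a ∨ (b → a)) → (b → b) = True → True = True
In Strong Kleene logic: ¬a = ¬True = False
b → a = U → True = True  [¬U ∨ True]
¬a ∨ (b → a) = False ∨ True = True
b → b = U → U = U
(¬a ∨ (b → a)) → (b → b) = True → U = U
They differ because Ł3 and Strong Kleene logic treat U differently under implication.

True; U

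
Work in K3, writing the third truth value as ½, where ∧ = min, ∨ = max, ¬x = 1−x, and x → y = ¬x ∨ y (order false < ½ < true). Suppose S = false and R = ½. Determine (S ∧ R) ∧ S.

false

S ∧ R = false ∧ ½ = false
(S ∧ R) ∧ S = false ∧ false = false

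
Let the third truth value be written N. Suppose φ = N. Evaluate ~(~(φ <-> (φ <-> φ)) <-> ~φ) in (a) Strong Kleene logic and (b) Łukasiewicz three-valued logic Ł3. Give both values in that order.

In Strong Kleene logic: φ <-> φ = N <-> N = N
φ <-> (φ <-> φ) = N <-> N = N
~(φ <-> (φ <-> φ)) = ~N = N
~φ = ~N = N
~(φ <-> (φ <-> φ)) <-> ~φ = N <-> N = N
~(~(φ <-> (φ <-> φ)) <-> ~φ) = ~N = N
In Łukasiewicz three-valued logic Ł3: φ <-> φ = N <-> N = ⊤  [1 − |½−½|]
φ <-> (φ <-> φ) = N <-> ⊤ = N
~(φ <-> (φ <-> φ)) = ~N = N
~φ = ~N = N
~(φ <-> (φ <-> φ)) <-> ~φ = N <-> N = ⊤
~(~(φ <-> (φ <-> φ)) <-> ~φ) = ~⊤ = ⊥
They differ because Strong Kleene logic and Łukasiewicz three-valued logic Ł3 treat N differently under implication.

N; ⊥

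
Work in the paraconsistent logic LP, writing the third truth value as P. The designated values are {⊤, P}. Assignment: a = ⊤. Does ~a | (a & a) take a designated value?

~a = ~⊤ = ⊥
a & a = ⊤ & ⊤ = ⊤
~a | (a & a) = ⊥ | ⊤ = ⊤
⊤ ∈ {⊤, P}.

Yes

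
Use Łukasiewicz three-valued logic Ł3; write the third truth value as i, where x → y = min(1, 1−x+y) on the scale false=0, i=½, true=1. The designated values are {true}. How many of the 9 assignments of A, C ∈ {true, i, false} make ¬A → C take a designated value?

Of the 9 assignments, 6 give a value in {true}.

6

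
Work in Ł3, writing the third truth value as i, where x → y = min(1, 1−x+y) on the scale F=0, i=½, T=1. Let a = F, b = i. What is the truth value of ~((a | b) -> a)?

i

a | b = F | i = i
(a | b) -> a = i -> F = i
~((a | b) -> a) = ~i = i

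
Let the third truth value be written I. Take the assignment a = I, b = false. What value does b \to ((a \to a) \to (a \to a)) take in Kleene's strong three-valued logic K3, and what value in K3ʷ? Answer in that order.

In Kleene's strong three-valued logic K3: a \to a = I \to I = I  [\lnot I \lor I]
a \to a = I \to I = I
(a \to a) \to (a \to a) = I \to I = I
b \to ((a \to a) \to (a \to a)) = false \to I = true
In K3ʷ: a \to a = I \to I = I  [any arg is the third value ⇒ result is the third value]
a \to a = I \to I = I
(a \to a) \to (a \to a) = I \to I = I
b \to ((a \to a) \to (a \to a)) = false \to I = I
They differ because Kleene's strong three-valued logic K3 and K3ʷ treat I differently under the binary connectives.

true; I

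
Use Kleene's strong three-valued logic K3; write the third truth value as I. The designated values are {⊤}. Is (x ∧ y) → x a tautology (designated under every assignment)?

No

Countermodel: x=I, y=⊤ gives I, which is not designated.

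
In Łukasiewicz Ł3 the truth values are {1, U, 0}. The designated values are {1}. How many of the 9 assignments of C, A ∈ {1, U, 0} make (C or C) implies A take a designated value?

Of the 9 assignments, 6 give a value in {1}.

6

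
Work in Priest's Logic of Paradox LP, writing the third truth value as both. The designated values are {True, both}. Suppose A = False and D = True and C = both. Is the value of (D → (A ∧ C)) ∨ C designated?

Yes

A ∧ C = False ∧ both = False
D → (A ∧ C) = True → False = False
(D → (A ∧ C)) ∨ C = False ∨ both = both
both ∈ {True, both}.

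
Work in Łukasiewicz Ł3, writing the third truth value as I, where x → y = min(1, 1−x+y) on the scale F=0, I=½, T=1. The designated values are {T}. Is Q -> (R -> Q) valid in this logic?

Every assignment of Q, R over {T, I, F} gives a value in {T}.
In particular, with Q=I, R=I: Q -> (R -> Q) = T.

Yes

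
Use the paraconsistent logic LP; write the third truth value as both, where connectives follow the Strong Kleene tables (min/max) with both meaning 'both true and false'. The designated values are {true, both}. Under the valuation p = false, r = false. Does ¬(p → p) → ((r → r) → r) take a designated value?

Yes

p → p = false → false = true
¬(p → p) = ¬true = false
r → r = false → false = true
(r → r) → r = true → false = false
¬(p → p) → ((r → r) → r) = false → false = true
true ∈ {true, both}.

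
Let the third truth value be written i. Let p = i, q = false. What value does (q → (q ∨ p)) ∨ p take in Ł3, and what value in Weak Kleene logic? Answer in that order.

In Ł3: q ∨ p = false ∨ i = i
q → (q ∨ p) = false → i = true  [min(1, 1−0+½)]
(q → (q ∨ p)) ∨ p = true ∨ i = true
In Weak Kleene logic: q ∨ p = false ∨ i = i
q → (q ∨ p) = false → i = i  [any arg is the third value ⇒ result is the third value]
(q → (q ∨ p)) ∨ p = i ∨ i = i
They differ because Ł3 and Weak Kleene logic treat i differently under the binary connectives.

true; i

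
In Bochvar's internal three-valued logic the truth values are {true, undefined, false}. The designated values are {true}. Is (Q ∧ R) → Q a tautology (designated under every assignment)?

Countermodel: Q=true, R=undefined gives undefined, which is not designated.

No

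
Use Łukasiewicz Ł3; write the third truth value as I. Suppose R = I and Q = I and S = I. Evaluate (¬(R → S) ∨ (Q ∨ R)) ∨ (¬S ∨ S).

I

R → S = I → I = ⊤  [min(1, 1−½+½)]
¬(R → S) = ¬⊤ = ⊥
Q ∨ R = I ∨ I = I
¬(R → S) ∨ (Q ∨ R) = ⊥ ∨ I = I
¬S = ¬I = I
¬S ∨ S = I ∨ I = I
(¬(R → S) ∨ (Q ∨ R)) ∨ (¬S ∨ S) = I ∨ I = I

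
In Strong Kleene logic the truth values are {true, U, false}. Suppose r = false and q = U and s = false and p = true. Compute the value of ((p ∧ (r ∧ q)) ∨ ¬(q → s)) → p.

r ∧ q = false ∧ U = false
p ∧ (r ∧ q) = true ∧ false = false
q → s = U → false = U
¬(q → s) = ¬U = U
(p ∧ (r ∧ q)) ∨ ¬(q → s) = false ∨ U = U
((p ∧ (r ∧ q)) ∨ ¬(q → s)) → p = U → true = true

true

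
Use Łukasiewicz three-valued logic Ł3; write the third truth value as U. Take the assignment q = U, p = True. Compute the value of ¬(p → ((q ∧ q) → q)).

False

q ∧ q = U ∧ U = U
(q ∧ q) → q = U → U = True  [min(1, 1−½+½)]
p → ((q ∧ q) → q) = True → True = True
¬(p → ((q ∧ q) → q)) = ¬True = False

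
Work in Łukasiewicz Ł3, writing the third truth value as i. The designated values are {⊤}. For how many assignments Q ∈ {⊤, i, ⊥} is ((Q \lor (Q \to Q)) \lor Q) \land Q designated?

Q=⊤: ⊤ ✓
Q=i: i ·
Q=⊥: ⊥ ·

1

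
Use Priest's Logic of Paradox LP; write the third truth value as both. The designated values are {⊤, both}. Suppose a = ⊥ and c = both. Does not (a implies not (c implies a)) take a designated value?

c implies a = both implies ⊥ = both  [not both or ⊥]
not (c implies a) = not both = both
a implies not (c implies a) = ⊥ implies both = ⊤
not (a implies not (c implies a)) = not ⊤ = ⊥
⊥ ∉ {⊤, both}.

No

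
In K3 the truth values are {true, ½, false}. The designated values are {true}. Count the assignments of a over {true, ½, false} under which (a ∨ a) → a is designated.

a=true: true ✓
a=½: ½ ·
a=false: true ✓

2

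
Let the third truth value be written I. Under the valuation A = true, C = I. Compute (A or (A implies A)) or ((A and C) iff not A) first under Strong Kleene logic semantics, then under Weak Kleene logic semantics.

In Strong Kleene logic: A implies A = true implies true = true
A or (A implies A) = true or true = true
A and C = true and I = I
not A = not true = false
(A and C) iff not A = I iff false = I
(A or (A implies A)) or ((A and C) iff not A) = true or I = true
In Weak Kleene logic: A implies A = true implies true = true
A or (A implies A) = true or true = true
A and C = true and I = I
not A = not true = false
(A and C) iff not A = I iff false = I
(A or (A implies A)) or ((A and C) iff not A) = true or I = I
They differ because Strong Kleene logic and Weak Kleene logic treat I differently under the binary connectives.

true; I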